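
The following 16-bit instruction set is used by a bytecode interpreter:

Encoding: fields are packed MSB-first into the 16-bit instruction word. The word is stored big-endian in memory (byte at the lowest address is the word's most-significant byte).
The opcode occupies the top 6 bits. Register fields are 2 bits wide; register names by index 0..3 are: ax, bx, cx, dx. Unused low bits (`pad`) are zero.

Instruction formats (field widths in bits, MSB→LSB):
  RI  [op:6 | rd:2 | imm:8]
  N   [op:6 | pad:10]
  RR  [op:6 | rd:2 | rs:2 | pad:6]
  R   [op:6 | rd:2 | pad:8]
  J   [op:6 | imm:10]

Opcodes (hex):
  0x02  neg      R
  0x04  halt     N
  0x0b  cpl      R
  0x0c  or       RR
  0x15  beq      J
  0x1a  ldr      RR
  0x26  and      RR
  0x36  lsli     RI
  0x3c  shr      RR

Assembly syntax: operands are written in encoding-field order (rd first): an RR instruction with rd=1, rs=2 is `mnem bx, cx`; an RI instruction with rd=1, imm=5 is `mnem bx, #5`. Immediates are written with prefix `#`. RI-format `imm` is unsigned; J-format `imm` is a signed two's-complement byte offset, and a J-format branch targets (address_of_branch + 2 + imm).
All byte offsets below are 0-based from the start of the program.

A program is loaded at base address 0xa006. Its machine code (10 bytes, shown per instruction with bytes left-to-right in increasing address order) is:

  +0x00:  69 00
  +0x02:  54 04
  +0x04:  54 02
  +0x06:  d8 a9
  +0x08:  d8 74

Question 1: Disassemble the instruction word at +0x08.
+0x08: d8 74 ⇒ word 0xd874 (big)
  opcode bits[15:10]=0x36: lsli/RI
  rd: (w>>8)&0x3=0x0 → ax
  imm: (w>>0)&0xff=0x74 → #116

lsli ax, #116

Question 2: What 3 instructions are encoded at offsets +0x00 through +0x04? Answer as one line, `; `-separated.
ldr bx, ax; beq #4; beq #2

off 0x00: read 69 00 as big → 0x6900
  top 6b → 0x1a → ldr [RR]
  [9:8] rd=1 = bx
  [7:6] rs=0 = ax
off 0x02: read 54 04 as big → 0x5404
  top 6b → 0x15 → beq [J]
  [9:0] imm=4 = #4
off 0x04: read 54 02 as big → 0x5402
  top 6b → 0x15 → beq [J]
  [9:0] imm=2 = #2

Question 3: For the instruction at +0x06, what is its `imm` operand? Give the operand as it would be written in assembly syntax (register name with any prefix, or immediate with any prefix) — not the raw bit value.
[06] d8 a9 → 0xd8a9
  op=0xd8a9>>10=0x36 ⇒ lsli (RI)
  [9:8] rd=0 = ax
  [7:0] imm=169 = #169

#169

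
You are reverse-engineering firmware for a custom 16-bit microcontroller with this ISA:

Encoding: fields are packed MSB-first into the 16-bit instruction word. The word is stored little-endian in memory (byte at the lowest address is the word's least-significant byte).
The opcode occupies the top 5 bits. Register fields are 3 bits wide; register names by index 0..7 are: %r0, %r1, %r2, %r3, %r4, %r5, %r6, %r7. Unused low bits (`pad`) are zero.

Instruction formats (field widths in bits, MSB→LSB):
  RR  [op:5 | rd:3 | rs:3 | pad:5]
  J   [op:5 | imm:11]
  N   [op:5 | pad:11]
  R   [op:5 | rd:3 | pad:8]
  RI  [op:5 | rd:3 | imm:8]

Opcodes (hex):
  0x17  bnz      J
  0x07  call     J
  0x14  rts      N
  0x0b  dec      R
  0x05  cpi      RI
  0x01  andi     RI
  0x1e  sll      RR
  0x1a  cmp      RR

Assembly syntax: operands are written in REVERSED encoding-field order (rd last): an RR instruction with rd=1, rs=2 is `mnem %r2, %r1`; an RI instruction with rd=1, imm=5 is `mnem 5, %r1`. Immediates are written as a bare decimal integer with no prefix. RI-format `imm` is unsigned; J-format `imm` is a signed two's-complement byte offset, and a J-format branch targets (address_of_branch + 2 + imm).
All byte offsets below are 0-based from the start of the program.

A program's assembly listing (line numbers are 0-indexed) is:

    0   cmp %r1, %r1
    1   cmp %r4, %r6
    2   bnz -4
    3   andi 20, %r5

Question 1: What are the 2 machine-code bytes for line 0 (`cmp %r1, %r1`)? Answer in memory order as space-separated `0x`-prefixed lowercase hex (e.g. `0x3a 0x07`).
line 0 (cmp): pack op=0x1a:5|rd=1:3|rs=1:3|pad=0:5 = 0xd120; little→ 20 d1

0x20 0xd1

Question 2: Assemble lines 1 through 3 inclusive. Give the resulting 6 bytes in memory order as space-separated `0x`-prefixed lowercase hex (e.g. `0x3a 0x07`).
line 1 (cmp): pack op=0x1a:5|rd=6:3|rs=4:3|pad=0:5 = 0xd680; little→ 80 d6
line 2 (bnz): pack op=0x17:5|imm=-4:11 = 0xbffc; little→ fc bf
line 3 (andi): pack op=0x1:5|rd=5:3|imm=20:8 = 0x0d14; little→ 14 0d

0x80 0xd6 0xfc 0xbf 0x14 0x0d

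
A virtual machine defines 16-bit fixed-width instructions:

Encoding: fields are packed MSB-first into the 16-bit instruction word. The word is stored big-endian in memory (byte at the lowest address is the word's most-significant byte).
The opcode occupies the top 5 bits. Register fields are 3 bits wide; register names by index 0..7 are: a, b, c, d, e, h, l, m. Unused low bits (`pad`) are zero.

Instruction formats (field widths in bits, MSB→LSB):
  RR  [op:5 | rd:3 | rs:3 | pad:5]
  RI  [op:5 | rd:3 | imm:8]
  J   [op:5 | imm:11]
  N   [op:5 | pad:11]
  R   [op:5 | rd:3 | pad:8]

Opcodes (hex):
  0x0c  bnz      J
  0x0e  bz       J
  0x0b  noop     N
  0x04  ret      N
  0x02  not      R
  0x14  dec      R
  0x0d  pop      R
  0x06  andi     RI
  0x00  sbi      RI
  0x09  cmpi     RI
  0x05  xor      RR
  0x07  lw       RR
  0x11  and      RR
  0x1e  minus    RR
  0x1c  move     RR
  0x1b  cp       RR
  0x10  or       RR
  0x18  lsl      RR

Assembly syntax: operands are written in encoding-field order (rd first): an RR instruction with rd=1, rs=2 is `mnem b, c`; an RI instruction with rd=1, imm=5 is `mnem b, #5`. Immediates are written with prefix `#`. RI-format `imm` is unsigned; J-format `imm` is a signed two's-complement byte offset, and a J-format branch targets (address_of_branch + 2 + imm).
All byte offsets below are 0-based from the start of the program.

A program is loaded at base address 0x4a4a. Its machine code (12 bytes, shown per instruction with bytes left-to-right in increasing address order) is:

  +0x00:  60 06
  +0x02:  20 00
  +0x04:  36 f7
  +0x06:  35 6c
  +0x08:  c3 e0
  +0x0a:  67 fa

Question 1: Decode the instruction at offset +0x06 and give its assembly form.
+0x06: 35 6c ⇒ word 0x356c (big)
  op=0x356c>>11=0x6 ⇒ andi (RI)
  [10:8] rd=5 = h
  [7:0] imm=108 = #108

andi h, #108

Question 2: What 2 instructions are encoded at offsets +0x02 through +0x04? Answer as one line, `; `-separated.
@+02  big-endian(20 00) = 0x2000
  top 5b → 0x4 → ret [N]
@+04  big-endian(36 f7) = 0x36f7
  top 5b → 0x6 → andi [RI]
  rd: (w>>8)&0x7=0x6 → l
  imm: (w>>0)&0xff=0xf7 → #247

ret; andi l, #247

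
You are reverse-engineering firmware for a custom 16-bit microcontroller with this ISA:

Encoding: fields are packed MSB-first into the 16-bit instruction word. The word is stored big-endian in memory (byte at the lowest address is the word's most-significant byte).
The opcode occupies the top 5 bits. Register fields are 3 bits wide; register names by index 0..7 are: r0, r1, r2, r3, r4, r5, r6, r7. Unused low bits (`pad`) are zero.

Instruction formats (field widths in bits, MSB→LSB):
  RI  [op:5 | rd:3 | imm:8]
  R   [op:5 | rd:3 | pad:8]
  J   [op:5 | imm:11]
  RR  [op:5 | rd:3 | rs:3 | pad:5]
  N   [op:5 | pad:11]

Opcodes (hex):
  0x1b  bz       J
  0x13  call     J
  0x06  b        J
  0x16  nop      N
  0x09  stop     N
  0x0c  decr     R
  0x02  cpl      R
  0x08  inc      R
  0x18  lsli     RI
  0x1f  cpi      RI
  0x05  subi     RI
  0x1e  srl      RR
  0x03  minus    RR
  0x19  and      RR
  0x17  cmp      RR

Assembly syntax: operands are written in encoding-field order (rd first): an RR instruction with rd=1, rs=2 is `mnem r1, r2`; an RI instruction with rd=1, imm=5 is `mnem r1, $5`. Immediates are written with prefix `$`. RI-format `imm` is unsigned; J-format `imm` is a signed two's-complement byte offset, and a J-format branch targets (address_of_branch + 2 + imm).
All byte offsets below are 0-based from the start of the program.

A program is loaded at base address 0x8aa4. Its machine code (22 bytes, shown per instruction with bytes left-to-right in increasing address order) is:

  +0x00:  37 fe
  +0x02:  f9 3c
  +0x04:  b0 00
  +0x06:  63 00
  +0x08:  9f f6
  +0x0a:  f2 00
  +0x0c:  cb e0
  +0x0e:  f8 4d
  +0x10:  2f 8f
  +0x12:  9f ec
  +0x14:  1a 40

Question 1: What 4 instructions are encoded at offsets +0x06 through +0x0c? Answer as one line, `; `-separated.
decr r3; call $-10; srl r2, r0; and r3, r7

+0x06: 63 00 ⇒ word 0x6300 (big)
  op=0x6300>>11=0xc ⇒ decr (R)
  rd: (w>>8)&0x7=0x3 → r3
+0x08: 9f f6 ⇒ word 0x9ff6 (big)
  op=0x9ff6>>11=0x13 ⇒ call (J)
  imm: (w>>0)&0x7ff=0x7f6 (s11→-10) → $-10
+0x0a: f2 00 ⇒ word 0xf200 (big)
  op=0xf200>>11=0x1e ⇒ srl (RR)
  rd: (w>>8)&0x7=0x2 → r2
  rs: (w>>5)&0x7=0x0 → r0
+0x0c: cb e0 ⇒ word 0xcbe0 (big)
  op=0xcbe0>>11=0x19 ⇒ and (RR)
  rd: (w>>8)&0x7=0x3 → r3
  rs: (w>>5)&0x7=0x7 → r7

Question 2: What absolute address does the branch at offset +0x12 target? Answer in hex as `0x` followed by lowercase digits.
0x8aa4

[12] 9f ec → 0x9fec
  op=0x9fec>>11=0x13 ⇒ call (J)
  imm@[10:0]=0x7ec (s11→-20) ⇒ $-20
  target = base 0x8aa4 + off 0x12 + 2 + imm -20 = 0x8aa4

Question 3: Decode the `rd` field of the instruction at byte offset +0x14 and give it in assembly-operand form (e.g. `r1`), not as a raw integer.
+0x14: 1a 40 ⇒ word 0x1a40 (big)
  opcode bits[15:11]=0x3: minus/RR
  [10:8] rd=2 = r2
  [7:5] rs=2 = r2

r2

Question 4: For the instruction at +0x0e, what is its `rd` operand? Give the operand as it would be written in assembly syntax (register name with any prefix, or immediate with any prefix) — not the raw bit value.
r0

@+0e  big-endian(f8 4d) = 0xf84d
  op=0xf84d>>11=0x1f ⇒ cpi (RI)
  rd: (w>>8)&0x7=0x0 → r0
  imm: (w>>0)&0xff=0x4d → $77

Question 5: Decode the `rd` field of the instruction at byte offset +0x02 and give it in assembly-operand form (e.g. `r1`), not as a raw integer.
r1

+0x02: f9 3c ⇒ word 0xf93c (big)
  top 5b → 0x1f → cpi [RI]
  rd: (w>>8)&0x7=0x1 → r1
  imm: (w>>0)&0xff=0x3c → $60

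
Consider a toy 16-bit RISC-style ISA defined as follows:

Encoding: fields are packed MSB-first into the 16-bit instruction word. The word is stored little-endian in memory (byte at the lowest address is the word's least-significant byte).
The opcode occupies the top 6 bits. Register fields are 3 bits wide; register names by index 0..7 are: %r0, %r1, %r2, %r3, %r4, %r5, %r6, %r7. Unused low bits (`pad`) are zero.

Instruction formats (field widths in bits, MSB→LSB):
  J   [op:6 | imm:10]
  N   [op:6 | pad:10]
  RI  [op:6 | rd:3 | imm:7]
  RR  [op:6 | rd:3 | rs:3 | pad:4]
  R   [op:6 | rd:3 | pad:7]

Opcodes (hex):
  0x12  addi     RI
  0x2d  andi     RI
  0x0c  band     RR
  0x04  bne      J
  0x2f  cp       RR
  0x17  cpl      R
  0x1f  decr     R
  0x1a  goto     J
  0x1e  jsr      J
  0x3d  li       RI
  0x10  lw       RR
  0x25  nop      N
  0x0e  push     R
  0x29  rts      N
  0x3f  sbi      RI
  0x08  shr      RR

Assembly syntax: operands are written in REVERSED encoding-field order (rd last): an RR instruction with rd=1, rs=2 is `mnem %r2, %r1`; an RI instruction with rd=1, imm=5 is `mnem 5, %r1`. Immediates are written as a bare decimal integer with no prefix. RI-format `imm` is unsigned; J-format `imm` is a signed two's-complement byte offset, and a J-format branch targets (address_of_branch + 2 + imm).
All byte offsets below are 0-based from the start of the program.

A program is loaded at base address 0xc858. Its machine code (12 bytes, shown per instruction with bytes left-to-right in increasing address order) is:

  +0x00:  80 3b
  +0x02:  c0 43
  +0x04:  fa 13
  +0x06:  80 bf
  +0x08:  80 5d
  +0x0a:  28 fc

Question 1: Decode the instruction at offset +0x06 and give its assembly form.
@+06  little-endian(80 bf) = 0xbf80
  top 6b → 0x2f → cp [RR]
  rd: (w>>7)&0x7=0x7 → %r7
  rs: (w>>4)&0x7=0x0 → %r0

cp %r0, %r7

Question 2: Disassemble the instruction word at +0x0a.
@+0a  little-endian(28 fc) = 0xfc28
  top 6b → 0x3f → sbi [RI]
  rd@[9:7]=0x0 ⇒ %r0
  imm@[6:0]=0x28 ⇒ 40

sbi 40, %r0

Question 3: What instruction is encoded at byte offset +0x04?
[04] fa 13 → 0x13fa
  opcode bits[15:10]=0x4: bne/J
  imm: (w>>0)&0x3ff=0x3fa (s10→-6) → -6

bne -6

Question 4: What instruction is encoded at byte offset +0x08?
cpl %r3

@+08  little-endian(80 5d) = 0x5d80
  opcode bits[15:10]=0x17: cpl/R
  rd: (w>>7)&0x7=0x3 → %r3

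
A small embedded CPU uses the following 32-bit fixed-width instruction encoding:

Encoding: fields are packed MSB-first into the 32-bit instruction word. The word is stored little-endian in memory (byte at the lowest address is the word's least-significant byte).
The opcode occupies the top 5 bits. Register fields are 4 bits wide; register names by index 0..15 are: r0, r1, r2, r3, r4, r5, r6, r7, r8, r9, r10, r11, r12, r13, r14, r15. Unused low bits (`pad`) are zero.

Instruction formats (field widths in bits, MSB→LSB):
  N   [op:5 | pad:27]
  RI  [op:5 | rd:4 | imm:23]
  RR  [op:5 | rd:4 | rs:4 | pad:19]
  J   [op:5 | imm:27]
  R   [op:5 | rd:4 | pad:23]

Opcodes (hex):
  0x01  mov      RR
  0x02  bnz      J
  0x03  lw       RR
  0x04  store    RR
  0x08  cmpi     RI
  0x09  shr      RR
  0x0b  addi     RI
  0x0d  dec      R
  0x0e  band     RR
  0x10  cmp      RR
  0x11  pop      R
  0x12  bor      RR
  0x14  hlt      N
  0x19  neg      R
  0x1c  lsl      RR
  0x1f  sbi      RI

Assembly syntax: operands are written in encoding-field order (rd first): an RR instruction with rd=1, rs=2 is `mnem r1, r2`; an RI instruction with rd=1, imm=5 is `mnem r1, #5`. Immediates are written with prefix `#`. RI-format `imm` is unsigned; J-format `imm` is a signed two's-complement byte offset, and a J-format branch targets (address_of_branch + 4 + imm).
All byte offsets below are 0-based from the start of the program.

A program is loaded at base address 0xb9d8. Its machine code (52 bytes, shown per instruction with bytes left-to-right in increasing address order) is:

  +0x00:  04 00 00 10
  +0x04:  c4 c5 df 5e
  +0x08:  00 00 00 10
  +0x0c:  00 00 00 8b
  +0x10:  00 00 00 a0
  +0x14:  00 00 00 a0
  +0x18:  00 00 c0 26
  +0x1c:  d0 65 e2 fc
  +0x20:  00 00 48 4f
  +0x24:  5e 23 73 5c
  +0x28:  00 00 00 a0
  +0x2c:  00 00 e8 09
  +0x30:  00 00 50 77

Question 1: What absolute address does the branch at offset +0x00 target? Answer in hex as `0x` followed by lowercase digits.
@+00  little-endian(04 00 00 10) = 0x10000004
  top 5b → 0x2 → bnz [J]
  imm@[26:0]=0x4 ⇒ #4
  target = base 0xb9d8 + off 0x00 + 4 + imm 4 = 0xb9e0

0xb9e0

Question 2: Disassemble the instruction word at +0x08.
+0x08: 00 00 00 10 ⇒ word 0x10000000 (little)
  top 5b → 0x2 → bnz [J]
  [26:0] imm=0 = #0

bnz #0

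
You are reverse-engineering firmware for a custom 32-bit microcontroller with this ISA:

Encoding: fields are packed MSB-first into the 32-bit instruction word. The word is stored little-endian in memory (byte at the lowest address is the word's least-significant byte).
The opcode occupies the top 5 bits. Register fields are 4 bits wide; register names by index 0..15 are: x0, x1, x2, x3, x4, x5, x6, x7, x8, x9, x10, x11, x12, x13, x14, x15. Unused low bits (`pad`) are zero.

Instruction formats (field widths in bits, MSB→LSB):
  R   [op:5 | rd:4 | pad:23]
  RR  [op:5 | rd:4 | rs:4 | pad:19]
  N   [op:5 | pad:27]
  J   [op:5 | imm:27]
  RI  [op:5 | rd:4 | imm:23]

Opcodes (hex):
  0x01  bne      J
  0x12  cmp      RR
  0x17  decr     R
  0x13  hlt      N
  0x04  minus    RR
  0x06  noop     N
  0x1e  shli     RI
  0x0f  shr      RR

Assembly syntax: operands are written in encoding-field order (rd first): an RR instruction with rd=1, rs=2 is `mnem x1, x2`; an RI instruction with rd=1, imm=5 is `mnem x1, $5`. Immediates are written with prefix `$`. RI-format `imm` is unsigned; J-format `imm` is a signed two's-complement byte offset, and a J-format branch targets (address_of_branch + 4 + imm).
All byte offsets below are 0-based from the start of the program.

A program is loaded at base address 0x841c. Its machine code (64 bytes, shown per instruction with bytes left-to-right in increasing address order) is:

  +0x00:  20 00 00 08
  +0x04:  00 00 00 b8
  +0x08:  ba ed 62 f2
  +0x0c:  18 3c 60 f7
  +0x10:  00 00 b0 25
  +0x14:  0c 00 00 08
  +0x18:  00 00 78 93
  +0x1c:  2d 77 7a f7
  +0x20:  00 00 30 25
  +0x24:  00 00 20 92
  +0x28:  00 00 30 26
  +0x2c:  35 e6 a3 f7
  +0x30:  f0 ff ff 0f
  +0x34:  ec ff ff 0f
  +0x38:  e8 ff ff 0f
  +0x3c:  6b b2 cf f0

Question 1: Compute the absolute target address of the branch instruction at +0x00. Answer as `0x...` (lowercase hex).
+0x00: 20 00 00 08 ⇒ word 0x08000020 (little)
  top 5b → 0x1 → bne [J]
  imm@[26:0]=0x20 ⇒ $32
  target = base 0x841c + off 0x00 + 4 + imm 32 = 0x8440

0x8440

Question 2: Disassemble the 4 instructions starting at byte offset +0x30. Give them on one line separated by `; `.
bne $-16; bne $-20; bne $-24; shli x1, $5223019

@+30  little-endian(f0 ff ff 0f) = 0x0ffffff0
  op=0x0ffffff0>>27=0x1 ⇒ bne (J)
  imm@[26:0]=0x7fffff0 (s27→-16) ⇒ $-16
@+34  little-endian(ec ff ff 0f) = 0x0fffffec
  op=0x0fffffec>>27=0x1 ⇒ bne (J)
  imm@[26:0]=0x7ffffec (s27→-20) ⇒ $-20
@+38  little-endian(e8 ff ff 0f) = 0x0fffffe8
  op=0x0fffffe8>>27=0x1 ⇒ bne (J)
  imm@[26:0]=0x7ffffe8 (s27→-24) ⇒ $-24
@+3c  little-endian(6b b2 cf f0) = 0xf0cfb26b
  op=0xf0cfb26b>>27=0x1e ⇒ shli (RI)
  rd@[26:23]=0x1 ⇒ x1
  imm@[22:0]=0x4fb26b ⇒ $5223019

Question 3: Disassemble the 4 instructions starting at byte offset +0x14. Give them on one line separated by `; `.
off 0x14: read 0c 00 00 08 as little → 0x0800000c
  op=0x0800000c>>27=0x1 ⇒ bne (J)
  [26:0] imm=12 = $12
off 0x18: read 00 00 78 93 as little → 0x93780000
  op=0x93780000>>27=0x12 ⇒ cmp (RR)
  [26:23] rd=6 = x6
  [22:19] rs=15 = x15
off 0x1c: read 2d 77 7a f7 as little → 0xf77a772d
  op=0xf77a772d>>27=0x1e ⇒ shli (RI)
  [26:23] rd=14 = x14
  [22:0] imm=8025901 = $8025901
off 0x20: read 00 00 30 25 as little → 0x25300000
  op=0x25300000>>27=0x4 ⇒ minus (RR)
  [26:23] rd=10 = x10
  [22:19] rs=6 = x6

bne $12; cmp x6, x15; shli x14, $8025901; minus x10, x6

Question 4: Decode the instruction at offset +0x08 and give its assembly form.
+0x08: ba ed 62 f2 ⇒ word 0xf262edba (little)
  op=0xf262edba>>27=0x1e ⇒ shli (RI)
  rd: (w>>23)&0xf=0x4 → x4
  imm: (w>>0)&0x7fffff=0x62edba → $6483386

shli x4, $6483386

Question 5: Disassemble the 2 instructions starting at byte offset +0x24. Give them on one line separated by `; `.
[24] 00 00 20 92 → 0x92200000
  op=0x92200000>>27=0x12 ⇒ cmp (RR)
  rd: (w>>23)&0xf=0x4 → x4
  rs: (w>>19)&0xf=0x4 → x4
[28] 00 00 30 26 → 0x26300000
  op=0x26300000>>27=0x4 ⇒ minus (RR)
  rd: (w>>23)&0xf=0xc → x12
  rs: (w>>19)&0xf=0x6 → x6

cmp x4, x4; minus x12, x6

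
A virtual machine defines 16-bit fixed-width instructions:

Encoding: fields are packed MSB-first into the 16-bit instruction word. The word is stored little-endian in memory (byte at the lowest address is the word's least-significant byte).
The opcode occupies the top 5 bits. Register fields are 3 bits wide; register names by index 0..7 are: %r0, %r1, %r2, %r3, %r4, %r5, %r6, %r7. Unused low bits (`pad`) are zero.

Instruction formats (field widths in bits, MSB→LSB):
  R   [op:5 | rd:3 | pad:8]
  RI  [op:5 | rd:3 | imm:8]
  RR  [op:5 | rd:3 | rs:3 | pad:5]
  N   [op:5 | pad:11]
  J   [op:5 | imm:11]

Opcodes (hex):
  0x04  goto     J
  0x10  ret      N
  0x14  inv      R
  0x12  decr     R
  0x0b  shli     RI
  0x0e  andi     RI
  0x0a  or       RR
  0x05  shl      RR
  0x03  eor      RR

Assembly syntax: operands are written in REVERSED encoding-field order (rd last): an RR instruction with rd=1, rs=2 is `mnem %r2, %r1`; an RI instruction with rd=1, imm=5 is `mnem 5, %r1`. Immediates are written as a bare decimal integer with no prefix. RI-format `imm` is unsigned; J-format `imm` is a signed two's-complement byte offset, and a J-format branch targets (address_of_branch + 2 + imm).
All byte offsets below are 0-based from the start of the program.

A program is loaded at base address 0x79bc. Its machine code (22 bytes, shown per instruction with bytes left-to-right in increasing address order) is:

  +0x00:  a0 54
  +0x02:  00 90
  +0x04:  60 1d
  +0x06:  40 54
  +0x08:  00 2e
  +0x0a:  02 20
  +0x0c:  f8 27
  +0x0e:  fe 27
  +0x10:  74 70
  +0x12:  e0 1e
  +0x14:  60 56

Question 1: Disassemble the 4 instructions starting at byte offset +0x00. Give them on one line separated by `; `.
or %r5, %r4; decr %r0; eor %r3, %r5; or %r2, %r4

+0x00: a0 54 ⇒ word 0x54a0 (little)
  top 5b → 0xa → or [RR]
  [10:8] rd=4 = %r4
  [7:5] rs=5 = %r5
+0x02: 00 90 ⇒ word 0x9000 (little)
  top 5b → 0x12 → decr [R]
  [10:8] rd=0 = %r0
+0x04: 60 1d ⇒ word 0x1d60 (little)
  top 5b → 0x3 → eor [RR]
  [10:8] rd=5 = %r5
  [7:5] rs=3 = %r3
+0x06: 40 54 ⇒ word 0x5440 (little)
  top 5b → 0xa → or [RR]
  [10:8] rd=4 = %r4
  [7:5] rs=2 = %r2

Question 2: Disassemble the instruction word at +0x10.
[10] 74 70 → 0x7074
  op=0x7074>>11=0xe ⇒ andi (RI)
  rd@[10:8]=0x0 ⇒ %r0
  imm@[7:0]=0x74 ⇒ 116

andi 116, %r0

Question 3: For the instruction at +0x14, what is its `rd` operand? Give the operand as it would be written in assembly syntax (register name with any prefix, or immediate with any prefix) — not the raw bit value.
off 0x14: read 60 56 as little → 0x5660
  op=0x5660>>11=0xa ⇒ or (RR)
  rd@[10:8]=0x6 ⇒ %r6
  rs@[7:5]=0x3 ⇒ %r3

%r6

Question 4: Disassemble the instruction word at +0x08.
off 0x08: read 00 2e as little → 0x2e00
  op=0x2e00>>11=0x5 ⇒ shl (RR)
  rd: (w>>8)&0x7=0x6 → %r6
  rs: (w>>5)&0x7=0x0 → %r0

shl %r0, %r6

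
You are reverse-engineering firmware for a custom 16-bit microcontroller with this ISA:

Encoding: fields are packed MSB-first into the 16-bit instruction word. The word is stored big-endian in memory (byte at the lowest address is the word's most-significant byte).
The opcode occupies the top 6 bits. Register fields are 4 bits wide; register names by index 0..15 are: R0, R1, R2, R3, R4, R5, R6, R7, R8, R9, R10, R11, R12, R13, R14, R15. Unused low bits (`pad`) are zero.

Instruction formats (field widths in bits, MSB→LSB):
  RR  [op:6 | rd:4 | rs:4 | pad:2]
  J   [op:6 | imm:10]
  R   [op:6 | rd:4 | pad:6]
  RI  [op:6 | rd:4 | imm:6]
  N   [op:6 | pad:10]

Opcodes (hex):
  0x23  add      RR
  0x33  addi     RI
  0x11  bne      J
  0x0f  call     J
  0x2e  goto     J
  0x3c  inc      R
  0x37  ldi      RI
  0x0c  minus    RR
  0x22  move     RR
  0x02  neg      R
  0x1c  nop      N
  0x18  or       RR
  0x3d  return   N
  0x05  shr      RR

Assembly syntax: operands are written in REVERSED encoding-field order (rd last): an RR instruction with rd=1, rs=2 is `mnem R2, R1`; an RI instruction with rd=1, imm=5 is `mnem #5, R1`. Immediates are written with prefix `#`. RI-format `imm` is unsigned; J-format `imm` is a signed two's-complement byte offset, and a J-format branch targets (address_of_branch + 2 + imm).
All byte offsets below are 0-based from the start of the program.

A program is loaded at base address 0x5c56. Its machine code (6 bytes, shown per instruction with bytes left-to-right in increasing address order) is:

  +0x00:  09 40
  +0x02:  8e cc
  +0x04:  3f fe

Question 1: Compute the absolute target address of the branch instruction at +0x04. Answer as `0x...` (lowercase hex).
0x5c5a

+0x04: 3f fe ⇒ word 0x3ffe (big)
  op=0x3ffe>>10=0xf ⇒ call (J)
  imm: (w>>0)&0x3ff=0x3fe (s10→-2) → #-2
  target = base 0x5c56 + off 0x04 + 2 + imm -2 = 0x5c5a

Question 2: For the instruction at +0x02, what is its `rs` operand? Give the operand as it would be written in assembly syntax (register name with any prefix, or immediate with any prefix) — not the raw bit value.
[02] 8e cc → 0x8ecc
  op=0x8ecc>>10=0x23 ⇒ add (RR)
  rd: (w>>6)&0xf=0xb → R11
  rs: (w>>2)&0xf=0x3 → R3

R3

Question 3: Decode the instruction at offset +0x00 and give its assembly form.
[00] 09 40 → 0x0940
  opcode bits[15:10]=0x2: neg/R
  [9:6] rd=5 = R5

neg R5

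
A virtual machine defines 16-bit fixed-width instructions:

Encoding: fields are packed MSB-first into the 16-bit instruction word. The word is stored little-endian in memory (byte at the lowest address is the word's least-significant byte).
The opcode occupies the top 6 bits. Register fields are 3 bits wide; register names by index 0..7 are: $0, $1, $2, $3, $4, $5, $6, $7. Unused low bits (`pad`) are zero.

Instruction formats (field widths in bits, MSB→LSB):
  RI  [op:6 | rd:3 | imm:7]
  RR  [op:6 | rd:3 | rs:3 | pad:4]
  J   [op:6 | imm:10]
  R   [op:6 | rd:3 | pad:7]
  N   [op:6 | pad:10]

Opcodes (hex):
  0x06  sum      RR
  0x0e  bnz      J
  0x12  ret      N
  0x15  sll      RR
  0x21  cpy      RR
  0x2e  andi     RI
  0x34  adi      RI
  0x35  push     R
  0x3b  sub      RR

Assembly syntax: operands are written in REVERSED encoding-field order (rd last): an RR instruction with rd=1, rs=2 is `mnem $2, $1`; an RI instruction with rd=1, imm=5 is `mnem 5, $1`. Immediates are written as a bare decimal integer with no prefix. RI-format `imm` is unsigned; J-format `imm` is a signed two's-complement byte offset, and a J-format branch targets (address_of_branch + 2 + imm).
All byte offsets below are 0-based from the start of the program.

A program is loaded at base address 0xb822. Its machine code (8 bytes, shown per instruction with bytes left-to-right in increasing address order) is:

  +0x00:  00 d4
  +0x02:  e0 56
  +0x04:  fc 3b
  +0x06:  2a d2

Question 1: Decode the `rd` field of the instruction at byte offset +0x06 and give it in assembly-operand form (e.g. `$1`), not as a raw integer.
$4

+0x06: 2a d2 ⇒ word 0xd22a (little)
  opcode bits[15:10]=0x34: adi/RI
  rd: (w>>7)&0x7=0x4 → $4
  imm: (w>>0)&0x7f=0x2a → 42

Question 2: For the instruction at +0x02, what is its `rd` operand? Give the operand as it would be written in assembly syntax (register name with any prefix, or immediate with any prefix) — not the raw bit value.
+0x02: e0 56 ⇒ word 0x56e0 (little)
  opcode bits[15:10]=0x15: sll/RR
  rd@[9:7]=0x5 ⇒ $5
  rs@[6:4]=0x6 ⇒ $6

$5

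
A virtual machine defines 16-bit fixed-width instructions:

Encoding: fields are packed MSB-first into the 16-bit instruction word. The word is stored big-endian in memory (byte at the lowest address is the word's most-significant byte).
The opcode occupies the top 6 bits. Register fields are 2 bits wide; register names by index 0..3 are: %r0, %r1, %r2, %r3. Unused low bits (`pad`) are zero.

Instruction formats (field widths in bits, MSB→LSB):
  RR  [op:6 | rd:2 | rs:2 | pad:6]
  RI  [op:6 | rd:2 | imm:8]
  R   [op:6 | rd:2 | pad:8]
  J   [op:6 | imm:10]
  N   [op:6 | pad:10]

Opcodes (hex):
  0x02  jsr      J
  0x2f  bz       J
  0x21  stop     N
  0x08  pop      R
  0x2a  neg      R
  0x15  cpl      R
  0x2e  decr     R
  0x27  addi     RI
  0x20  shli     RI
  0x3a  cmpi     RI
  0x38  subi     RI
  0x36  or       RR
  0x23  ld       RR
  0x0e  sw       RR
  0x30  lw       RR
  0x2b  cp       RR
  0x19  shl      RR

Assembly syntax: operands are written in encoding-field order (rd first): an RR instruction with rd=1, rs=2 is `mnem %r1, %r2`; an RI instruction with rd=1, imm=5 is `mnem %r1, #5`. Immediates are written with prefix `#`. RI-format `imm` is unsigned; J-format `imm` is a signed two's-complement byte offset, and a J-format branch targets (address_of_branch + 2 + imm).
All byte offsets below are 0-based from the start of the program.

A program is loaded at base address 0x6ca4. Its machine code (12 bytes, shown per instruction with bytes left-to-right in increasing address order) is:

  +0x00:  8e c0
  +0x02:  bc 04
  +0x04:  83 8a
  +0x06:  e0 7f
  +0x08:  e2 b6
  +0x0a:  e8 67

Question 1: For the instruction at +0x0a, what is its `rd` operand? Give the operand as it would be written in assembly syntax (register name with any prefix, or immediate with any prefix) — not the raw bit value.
off 0x0a: read e8 67 as big → 0xe867
  opcode bits[15:10]=0x3a: cmpi/RI
  rd: (w>>8)&0x3=0x0 → %r0
  imm: (w>>0)&0xff=0x67 → #103

%r0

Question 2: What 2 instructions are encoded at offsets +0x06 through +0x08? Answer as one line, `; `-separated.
@+06  big-endian(e0 7f) = 0xe07f
  top 6b → 0x38 → subi [RI]
  rd@[9:8]=0x0 ⇒ %r0
  imm@[7:0]=0x7f ⇒ #127
@+08  big-endian(e2 b6) = 0xe2b6
  top 6b → 0x38 → subi [RI]
  rd@[9:8]=0x2 ⇒ %r2
  imm@[7:0]=0xb6 ⇒ #182

subi %r0, #127; subi %r2, #182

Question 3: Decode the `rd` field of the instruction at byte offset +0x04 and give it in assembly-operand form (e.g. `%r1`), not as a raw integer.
%r3

[04] 83 8a → 0x838a
  top 6b → 0x20 → shli [RI]
  rd@[9:8]=0x3 ⇒ %r3
  imm@[7:0]=0x8a ⇒ #138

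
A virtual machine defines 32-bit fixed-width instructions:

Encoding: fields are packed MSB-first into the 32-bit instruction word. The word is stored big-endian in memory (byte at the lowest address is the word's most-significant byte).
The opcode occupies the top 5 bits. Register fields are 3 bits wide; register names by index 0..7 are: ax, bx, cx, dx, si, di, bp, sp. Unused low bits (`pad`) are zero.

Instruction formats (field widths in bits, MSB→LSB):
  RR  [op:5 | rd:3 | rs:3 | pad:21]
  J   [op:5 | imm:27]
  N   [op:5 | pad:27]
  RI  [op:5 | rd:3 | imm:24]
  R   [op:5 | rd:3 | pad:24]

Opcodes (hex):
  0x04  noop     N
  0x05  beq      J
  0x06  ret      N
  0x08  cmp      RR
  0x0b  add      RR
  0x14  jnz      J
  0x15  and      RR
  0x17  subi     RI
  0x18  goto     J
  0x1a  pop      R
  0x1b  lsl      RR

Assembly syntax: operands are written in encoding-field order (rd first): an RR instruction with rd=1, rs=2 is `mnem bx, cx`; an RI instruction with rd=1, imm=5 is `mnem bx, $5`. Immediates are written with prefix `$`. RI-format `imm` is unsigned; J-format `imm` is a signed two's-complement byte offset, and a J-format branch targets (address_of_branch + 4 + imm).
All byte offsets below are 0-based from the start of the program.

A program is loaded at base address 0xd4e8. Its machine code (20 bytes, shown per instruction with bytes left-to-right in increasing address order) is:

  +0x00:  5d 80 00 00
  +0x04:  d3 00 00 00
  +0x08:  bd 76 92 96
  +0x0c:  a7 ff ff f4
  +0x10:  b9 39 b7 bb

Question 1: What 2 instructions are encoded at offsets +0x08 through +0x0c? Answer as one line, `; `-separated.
subi di, $7770774; jnz $-12

[08] bd 76 92 96 → 0xbd769296
  top 5b → 0x17 → subi [RI]
  rd: (w>>24)&0x7=0x5 → di
  imm: (w>>0)&0xffffff=0x769296 → $7770774
[0c] a7 ff ff f4 → 0xa7fffff4
  top 5b → 0x14 → jnz [J]
  imm: (w>>0)&0x7ffffff=0x7fffff4 (s27→-12) → $-12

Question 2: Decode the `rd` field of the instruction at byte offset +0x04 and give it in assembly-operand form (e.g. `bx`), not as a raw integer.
[04] d3 00 00 00 → 0xd3000000
  opcode bits[31:27]=0x1a: pop/R
  rd@[26:24]=0x3 ⇒ dx

dx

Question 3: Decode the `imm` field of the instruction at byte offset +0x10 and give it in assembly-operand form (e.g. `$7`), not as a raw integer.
$3782587

+0x10: b9 39 b7 bb ⇒ word 0xb939b7bb (big)
  opcode bits[31:27]=0x17: subi/RI
  rd: (w>>24)&0x7=0x1 → bx
  imm: (w>>0)&0xffffff=0x39b7bb → $3782587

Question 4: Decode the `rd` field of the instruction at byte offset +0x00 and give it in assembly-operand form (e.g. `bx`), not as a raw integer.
@+00  big-endian(5d 80 00 00) = 0x5d800000
  opcode bits[31:27]=0xb: add/RR
  rd@[26:24]=0x5 ⇒ di
  rs@[23:21]=0x4 ⇒ si

di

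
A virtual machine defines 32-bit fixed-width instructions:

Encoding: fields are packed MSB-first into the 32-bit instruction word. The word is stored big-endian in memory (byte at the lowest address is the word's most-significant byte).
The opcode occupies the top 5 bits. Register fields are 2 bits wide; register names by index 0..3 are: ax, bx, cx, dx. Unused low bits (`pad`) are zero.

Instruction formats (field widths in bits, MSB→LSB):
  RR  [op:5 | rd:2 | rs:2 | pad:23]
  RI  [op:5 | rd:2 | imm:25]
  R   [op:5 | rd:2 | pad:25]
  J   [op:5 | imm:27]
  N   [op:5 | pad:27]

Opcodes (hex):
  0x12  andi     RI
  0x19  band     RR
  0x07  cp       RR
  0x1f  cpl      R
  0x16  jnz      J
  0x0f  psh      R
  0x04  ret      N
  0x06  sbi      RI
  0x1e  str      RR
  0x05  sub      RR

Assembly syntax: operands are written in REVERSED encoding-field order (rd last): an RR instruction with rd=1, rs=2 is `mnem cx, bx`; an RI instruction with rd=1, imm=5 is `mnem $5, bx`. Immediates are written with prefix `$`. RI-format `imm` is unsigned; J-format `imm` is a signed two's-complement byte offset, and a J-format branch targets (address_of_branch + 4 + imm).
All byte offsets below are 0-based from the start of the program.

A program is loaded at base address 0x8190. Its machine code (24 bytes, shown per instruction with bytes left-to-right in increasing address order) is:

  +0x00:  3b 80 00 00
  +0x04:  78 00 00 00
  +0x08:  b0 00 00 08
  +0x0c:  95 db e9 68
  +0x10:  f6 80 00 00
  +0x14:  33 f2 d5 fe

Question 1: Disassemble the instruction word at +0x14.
@+14  big-endian(33 f2 d5 fe) = 0x33f2d5fe
  opcode bits[31:27]=0x6: sbi/RI
  rd: (w>>25)&0x3=0x1 → bx
  imm: (w>>0)&0x1ffffff=0x1f2d5fe → $32691710

sbi $32691710, bx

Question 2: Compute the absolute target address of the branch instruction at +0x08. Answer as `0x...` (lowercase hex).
@+08  big-endian(b0 00 00 08) = 0xb0000008
  opcode bits[31:27]=0x16: jnz/J
  [26:0] imm=8 = $8
  target = base 0x8190 + off 0x08 + 4 + imm 8 = 0x81a4

0x81a4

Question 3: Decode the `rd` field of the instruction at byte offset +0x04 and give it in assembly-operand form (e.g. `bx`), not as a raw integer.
ax

+0x04: 78 00 00 00 ⇒ word 0x78000000 (big)
  op=0x78000000>>27=0xf ⇒ psh (R)
  [26:25] rd=0 = ax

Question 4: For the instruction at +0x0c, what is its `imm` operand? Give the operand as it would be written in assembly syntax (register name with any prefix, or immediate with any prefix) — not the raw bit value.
$31189352

off 0x0c: read 95 db e9 68 as big → 0x95dbe968
  op=0x95dbe968>>27=0x12 ⇒ andi (RI)
  [26:25] rd=2 = cx
  [24:0] imm=31189352 = $31189352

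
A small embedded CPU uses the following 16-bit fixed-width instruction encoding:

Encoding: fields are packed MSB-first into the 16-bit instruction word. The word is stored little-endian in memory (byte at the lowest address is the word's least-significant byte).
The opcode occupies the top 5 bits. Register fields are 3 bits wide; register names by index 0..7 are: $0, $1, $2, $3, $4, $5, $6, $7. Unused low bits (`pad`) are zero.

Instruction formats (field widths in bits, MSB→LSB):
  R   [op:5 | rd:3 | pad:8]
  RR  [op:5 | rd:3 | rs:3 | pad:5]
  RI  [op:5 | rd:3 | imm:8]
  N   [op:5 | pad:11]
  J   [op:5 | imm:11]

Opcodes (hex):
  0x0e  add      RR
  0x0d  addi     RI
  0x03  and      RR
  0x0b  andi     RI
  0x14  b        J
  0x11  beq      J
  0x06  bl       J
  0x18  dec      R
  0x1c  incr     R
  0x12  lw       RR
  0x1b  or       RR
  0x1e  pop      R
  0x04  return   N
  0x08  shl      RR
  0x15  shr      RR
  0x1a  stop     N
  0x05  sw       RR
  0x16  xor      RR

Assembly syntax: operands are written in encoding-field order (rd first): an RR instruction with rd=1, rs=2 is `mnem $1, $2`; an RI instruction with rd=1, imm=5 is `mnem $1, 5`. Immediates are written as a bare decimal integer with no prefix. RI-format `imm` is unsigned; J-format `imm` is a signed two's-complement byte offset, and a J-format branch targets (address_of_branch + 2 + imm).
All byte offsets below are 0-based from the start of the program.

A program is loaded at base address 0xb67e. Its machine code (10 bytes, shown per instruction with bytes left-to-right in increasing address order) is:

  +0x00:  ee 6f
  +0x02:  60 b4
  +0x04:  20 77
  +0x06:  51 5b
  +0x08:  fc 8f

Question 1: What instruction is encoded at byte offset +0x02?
[02] 60 b4 → 0xb460
  opcode bits[15:11]=0x16: xor/RR
  [10:8] rd=4 = $4
  [7:5] rs=3 = $3

xor $4, $3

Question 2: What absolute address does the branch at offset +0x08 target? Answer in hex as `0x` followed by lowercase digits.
0xb684

off 0x08: read fc 8f as little → 0x8ffc
  opcode bits[15:11]=0x11: beq/J
  imm: (w>>0)&0x7ff=0x7fc (s11→-4) → -4
  target = base 0xb67e + off 0x08 + 2 + imm -4 = 0xb684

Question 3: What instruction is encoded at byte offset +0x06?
off 0x06: read 51 5b as little → 0x5b51
  opcode bits[15:11]=0xb: andi/RI
  rd: (w>>8)&0x7=0x3 → $3
  imm: (w>>0)&0xff=0x51 → 81

andi $3, 81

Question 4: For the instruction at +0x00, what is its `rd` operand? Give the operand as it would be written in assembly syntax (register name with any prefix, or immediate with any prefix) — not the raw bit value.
$7

+0x00: ee 6f ⇒ word 0x6fee (little)
  opcode bits[15:11]=0xd: addi/RI
  rd@[10:8]=0x7 ⇒ $7
  imm@[7:0]=0xee ⇒ 238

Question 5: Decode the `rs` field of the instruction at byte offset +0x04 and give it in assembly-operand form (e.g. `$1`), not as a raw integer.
@+04  little-endian(20 77) = 0x7720
  op=0x7720>>11=0xe ⇒ add (RR)
  rd: (w>>8)&0x7=0x7 → $7
  rs: (w>>5)&0x7=0x1 → $1

$1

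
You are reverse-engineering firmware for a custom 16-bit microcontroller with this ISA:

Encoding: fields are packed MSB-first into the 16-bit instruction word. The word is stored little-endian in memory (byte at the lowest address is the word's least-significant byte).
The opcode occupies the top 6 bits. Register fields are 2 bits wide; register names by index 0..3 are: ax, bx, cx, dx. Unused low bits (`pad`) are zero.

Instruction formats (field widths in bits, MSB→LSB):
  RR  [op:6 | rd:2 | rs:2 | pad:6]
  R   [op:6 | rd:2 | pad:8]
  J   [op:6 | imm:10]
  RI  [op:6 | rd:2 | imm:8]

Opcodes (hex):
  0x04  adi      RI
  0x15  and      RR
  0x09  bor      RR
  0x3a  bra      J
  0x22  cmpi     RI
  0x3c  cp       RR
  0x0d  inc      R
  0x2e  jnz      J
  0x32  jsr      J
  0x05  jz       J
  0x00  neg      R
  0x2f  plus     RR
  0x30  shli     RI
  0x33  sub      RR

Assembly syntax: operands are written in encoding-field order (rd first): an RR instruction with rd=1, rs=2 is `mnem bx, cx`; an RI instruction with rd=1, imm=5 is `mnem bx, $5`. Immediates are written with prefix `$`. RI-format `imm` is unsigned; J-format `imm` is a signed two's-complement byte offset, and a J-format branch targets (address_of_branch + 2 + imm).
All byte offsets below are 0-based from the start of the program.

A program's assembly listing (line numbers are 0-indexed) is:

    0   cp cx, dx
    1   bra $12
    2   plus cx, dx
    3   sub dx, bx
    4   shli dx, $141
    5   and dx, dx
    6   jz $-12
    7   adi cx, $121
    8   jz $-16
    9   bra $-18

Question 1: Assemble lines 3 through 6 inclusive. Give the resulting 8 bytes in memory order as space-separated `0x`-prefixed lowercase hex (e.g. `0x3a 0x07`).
3. sub fields op=0x33:6|rd=3:2|rs=1:2|pad=0:6 → word cf40h → 40 cf
4. shli fields op=0x30:6|rd=3:2|imm=141:8 → word c38dh → 8d c3
5. and fields op=0x15:6|rd=3:2|rs=3:2|pad=0:6 → word 57c0h → c0 57
6. jz fields op=0x5:6|imm=-12:10 → word 17f4h → f4 17

0x40 0xcf 0x8d 0xc3 0xc0 0x57 0xf4 0x17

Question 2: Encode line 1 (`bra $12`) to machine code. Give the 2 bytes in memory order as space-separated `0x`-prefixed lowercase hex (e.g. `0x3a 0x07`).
line 1 (bra): pack op=0x3a:6|imm=12:10 = 0xe80c; little→ 0c e8

0x0c 0xe8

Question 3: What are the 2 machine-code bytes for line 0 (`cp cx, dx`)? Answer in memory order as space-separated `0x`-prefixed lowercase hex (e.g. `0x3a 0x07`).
0xc0 0xf2

0. cp fields op=0x3c:6|rd=2:2|rs=3:2|pad=0:6 → word f2c0h → c0 f2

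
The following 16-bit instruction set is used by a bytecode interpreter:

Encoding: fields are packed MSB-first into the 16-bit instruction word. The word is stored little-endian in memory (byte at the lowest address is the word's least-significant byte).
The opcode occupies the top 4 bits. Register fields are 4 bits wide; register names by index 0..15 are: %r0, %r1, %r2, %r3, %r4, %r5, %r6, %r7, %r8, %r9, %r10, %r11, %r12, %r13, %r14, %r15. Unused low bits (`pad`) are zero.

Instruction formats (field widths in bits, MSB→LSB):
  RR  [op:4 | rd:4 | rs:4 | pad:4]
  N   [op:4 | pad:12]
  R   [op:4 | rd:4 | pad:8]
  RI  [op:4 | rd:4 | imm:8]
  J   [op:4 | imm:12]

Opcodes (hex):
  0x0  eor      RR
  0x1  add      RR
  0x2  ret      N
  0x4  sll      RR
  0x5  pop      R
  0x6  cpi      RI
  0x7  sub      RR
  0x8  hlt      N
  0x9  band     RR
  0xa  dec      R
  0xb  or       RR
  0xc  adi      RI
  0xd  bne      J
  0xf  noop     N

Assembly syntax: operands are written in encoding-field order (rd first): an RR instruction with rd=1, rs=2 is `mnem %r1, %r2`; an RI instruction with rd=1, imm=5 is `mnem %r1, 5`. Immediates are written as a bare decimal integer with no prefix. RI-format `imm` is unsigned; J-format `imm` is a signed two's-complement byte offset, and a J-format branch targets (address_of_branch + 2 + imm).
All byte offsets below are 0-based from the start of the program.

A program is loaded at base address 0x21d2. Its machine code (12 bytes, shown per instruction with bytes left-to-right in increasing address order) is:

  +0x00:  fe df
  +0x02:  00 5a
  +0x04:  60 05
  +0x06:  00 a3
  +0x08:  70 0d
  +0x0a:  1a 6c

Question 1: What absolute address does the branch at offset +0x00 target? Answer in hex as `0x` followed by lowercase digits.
0x21d2

@+00  little-endian(fe df) = 0xdffe
  opcode bits[15:12]=0xd: bne/J
  imm: (w>>0)&0xfff=0xffe (s12→-2) → -2
  target = base 0x21d2 + off 0x00 + 2 + imm -2 = 0x21d2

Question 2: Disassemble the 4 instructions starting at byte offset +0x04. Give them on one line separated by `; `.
eor %r5, %r6; dec %r3; eor %r13, %r7; cpi %r12, 26

@+04  little-endian(60 05) = 0x0560
  op=0x0560>>12=0x0 ⇒ eor (RR)
  rd@[11:8]=0x5 ⇒ %r5
  rs@[7:4]=0x6 ⇒ %r6
@+06  little-endian(00 a3) = 0xa300
  op=0xa300>>12=0xa ⇒ dec (R)
  rd@[11:8]=0x3 ⇒ %r3
@+08  little-endian(70 0d) = 0x0d70
  op=0x0d70>>12=0x0 ⇒ eor (RR)
  rd@[11:8]=0xd ⇒ %r13
  rs@[7:4]=0x7 ⇒ %r7
@+0a  little-endian(1a 6c) = 0x6c1a
  op=0x6c1a>>12=0x6 ⇒ cpi (RI)
  rd@[11:8]=0xc ⇒ %r12
  imm@[7:0]=0x1a ⇒ 26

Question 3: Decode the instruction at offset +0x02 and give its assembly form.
[02] 00 5a → 0x5a00
  top 4b → 0x5 → pop [R]
  [11:8] rd=10 = %r10

pop %r10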